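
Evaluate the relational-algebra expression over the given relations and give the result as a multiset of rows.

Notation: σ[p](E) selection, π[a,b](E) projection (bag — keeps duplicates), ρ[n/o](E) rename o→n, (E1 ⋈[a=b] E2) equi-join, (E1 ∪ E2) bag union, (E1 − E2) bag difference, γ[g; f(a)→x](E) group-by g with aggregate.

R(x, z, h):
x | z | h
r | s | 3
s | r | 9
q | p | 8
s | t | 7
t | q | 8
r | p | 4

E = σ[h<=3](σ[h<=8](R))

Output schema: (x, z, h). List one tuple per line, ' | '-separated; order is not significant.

Per-node cardinality:
  R → 6
  σ[h<=8](R) → 5
  σ[h<=3](σ[h<=8](R)) → 1

== RESULT ==
x | z | h
r | s | 3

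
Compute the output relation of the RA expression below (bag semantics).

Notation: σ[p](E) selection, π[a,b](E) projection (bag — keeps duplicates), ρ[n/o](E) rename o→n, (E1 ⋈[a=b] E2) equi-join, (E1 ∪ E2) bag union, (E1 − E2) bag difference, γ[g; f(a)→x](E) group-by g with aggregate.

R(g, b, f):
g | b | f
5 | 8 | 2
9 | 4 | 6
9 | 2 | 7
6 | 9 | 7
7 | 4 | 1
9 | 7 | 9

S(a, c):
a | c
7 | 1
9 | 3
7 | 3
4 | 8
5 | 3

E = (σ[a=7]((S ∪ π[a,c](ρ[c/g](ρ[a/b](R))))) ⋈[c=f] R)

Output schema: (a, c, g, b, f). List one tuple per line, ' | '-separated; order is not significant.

Per-node cardinality:
  S → 5
  R → 6
  ρ[a/b](R) → 6
  ρ[c/g](ρ[a/b](R)) → 6
  π[a,c](ρ[c/g](ρ[a/b](R))) → 6
  (S ∪ π[a,c](ρ[c/g](ρ[a/b](R)))) → 11
  σ[a=7]((S ∪ π[a,c](ρ[c/g](ρ[a/b](R))))) → 3
  R → 6
  (σ[a=7]((S ∪ π[a,c](ρ[c/g](ρ[a/b](R))))) ⋈[c=f] R) → 2

== RESULT ==
a | c | g | b | f
7 | 1 | 7 | 4 | 1
7 | 9 | 9 | 7 | 9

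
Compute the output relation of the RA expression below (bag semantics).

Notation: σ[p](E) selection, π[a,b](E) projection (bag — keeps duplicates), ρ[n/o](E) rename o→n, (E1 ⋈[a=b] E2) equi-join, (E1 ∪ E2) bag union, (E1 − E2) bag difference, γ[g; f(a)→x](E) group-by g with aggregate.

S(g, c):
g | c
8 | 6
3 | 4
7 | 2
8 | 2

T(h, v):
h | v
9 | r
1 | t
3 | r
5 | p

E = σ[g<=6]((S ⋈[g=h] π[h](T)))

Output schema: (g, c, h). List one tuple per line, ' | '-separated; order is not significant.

Stepwise |·|:
  S → 4
  T → 4
  π[h](T) → 4
  (S ⋈[g=h] π[h](T)) → 1
  σ[g<=6]((S ⋈[g=h] π[h](T))) → 1

== RESULT ==
g | c | h
3 | 4 | 3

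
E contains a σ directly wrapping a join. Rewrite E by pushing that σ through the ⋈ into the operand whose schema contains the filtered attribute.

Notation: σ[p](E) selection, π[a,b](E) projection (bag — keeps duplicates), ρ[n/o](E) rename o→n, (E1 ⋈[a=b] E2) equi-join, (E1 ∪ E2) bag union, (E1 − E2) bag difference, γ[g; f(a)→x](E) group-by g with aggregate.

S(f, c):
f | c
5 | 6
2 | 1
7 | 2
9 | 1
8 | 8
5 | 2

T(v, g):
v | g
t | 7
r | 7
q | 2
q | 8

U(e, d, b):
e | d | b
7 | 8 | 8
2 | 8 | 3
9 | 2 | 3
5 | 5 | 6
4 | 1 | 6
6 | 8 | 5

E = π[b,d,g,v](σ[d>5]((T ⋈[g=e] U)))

σ filters on d, owned by the right side.
E' = π[b,d,g,v]((T ⋈[g=e] σ[d>5](U)))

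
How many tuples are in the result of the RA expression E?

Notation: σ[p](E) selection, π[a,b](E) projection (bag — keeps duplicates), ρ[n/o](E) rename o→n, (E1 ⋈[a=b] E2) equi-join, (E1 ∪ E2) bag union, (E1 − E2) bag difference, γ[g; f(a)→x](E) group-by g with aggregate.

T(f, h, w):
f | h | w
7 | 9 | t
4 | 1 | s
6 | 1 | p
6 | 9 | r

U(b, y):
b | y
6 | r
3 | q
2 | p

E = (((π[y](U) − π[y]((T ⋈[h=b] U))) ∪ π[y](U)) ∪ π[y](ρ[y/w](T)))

Row counts bottom-up:
  U → 3
  π[y](U) → 3
  T → 4
  U → 3
  (T ⋈[h=b] U) → 0
  π[y]((T ⋈[h=b] U)) → 0
  (π[y](U) − π[y]((T ⋈[h=b] U))) → 3
  U → 3
  π[y](U) → 3
  ((π[y](U) − π[y]((T ⋈[h=b] U))) ∪ π[y](U)) → 6
  T → 4
  ρ[y/w](T) → 4
  π[y](ρ[y/w](T)) → 4
  (((π[y](U) − π[y]((T ⋈[h=b] U))) ∪ π[y](U)) ∪ π[y](ρ[y/w](T))) → 10

|E| = 10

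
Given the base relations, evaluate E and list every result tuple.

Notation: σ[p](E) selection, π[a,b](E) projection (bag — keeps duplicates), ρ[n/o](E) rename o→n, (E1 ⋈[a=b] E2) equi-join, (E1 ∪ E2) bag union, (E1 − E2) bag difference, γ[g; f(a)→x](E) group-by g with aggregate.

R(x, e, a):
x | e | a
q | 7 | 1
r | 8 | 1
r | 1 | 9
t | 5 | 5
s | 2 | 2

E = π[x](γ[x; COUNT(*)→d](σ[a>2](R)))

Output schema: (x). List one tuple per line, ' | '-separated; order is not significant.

Row counts bottom-up:
  R → 5
  σ[a>2](R) → 2
  γ[x; COUNT(*)→d](σ[a>2](R)) → 2
  π[x](γ[x; COUNT(*)→d](σ[a>2](R))) → 2

== RESULT ==
x
r
t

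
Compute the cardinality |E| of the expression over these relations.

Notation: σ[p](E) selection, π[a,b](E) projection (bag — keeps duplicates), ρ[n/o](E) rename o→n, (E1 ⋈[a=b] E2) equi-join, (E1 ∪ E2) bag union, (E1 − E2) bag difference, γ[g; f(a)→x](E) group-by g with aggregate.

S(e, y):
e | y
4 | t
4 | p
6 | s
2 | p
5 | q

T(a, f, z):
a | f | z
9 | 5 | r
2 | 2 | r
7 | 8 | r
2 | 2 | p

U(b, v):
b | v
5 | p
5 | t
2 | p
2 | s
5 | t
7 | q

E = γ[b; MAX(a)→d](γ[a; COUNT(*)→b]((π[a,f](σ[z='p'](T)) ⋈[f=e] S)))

Per-node cardinality:
  T → 4
  σ[z='p'](T) → 1
  π[a,f](σ[z='p'](T)) → 1
  S → 5
  (π[a,f](σ[z='p'](T)) ⋈[f=e] S) → 1
  γ[a; COUNT(*)→b]((π[a,f](σ[z='p'](T)) ⋈[f=e] S)) → 1
  γ[b; MAX(a)→d](γ[a; COUNT(*)→b]((π[a,f](σ[z='p'](T)) ⋈[f=e] S))) → 1

|E| = 1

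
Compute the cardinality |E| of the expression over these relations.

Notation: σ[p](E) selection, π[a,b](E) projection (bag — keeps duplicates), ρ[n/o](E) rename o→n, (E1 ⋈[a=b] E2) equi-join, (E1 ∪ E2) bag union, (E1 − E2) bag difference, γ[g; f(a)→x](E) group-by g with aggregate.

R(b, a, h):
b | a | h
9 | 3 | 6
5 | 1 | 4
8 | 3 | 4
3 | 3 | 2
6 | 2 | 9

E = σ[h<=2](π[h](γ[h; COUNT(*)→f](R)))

Stepwise |·|:
  R → 5
  γ[h; COUNT(*)→f](R) → 4
  π[h](γ[h; COUNT(*)→f](R)) → 4
  σ[h<=2](π[h](γ[h; COUNT(*)→f](R))) → 1

|E| = 1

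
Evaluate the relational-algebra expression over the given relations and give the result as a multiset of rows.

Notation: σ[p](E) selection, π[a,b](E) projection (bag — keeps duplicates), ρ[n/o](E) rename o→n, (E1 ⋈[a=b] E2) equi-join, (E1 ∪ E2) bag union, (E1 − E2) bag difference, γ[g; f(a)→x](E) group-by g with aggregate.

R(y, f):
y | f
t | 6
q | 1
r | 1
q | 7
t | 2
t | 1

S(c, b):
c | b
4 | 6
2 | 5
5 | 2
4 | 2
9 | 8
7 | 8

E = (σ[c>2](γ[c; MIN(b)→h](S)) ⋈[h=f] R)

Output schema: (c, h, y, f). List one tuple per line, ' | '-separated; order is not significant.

Subexpression sizes:
  S → 6
  γ[c; MIN(b)→h](S) → 5
  σ[c>2](γ[c; MIN(b)→h](S)) → 4
  R → 6
  (σ[c>2](γ[c; MIN(b)→h](S)) ⋈[h=f] R) → 2

== RESULT ==
c | h | y | f
4 | 2 | t | 2
5 | 2 | t | 2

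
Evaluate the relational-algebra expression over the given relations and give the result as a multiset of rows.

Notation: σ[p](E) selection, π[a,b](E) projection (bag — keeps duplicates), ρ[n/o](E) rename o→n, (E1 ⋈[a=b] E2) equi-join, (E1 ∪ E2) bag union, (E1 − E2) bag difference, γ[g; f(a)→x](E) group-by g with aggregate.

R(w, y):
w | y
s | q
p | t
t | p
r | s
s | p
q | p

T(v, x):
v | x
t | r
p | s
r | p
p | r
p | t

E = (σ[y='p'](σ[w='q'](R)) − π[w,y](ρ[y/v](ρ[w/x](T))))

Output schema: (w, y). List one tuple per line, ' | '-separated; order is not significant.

Subexpression sizes:
  R → 6
  σ[w='q'](R) → 1
  σ[y='p'](σ[w='q'](R)) → 1
  T → 5
  ρ[w/x](T) → 5
  ρ[y/v](ρ[w/x](T)) → 5
  π[w,y](ρ[y/v](ρ[w/x](T))) → 5
  (σ[y='p'](σ[w='q'](R)) − π[w,y](ρ[y/v](ρ[w/x](T)))) → 1

== RESULT ==
w | y
q | p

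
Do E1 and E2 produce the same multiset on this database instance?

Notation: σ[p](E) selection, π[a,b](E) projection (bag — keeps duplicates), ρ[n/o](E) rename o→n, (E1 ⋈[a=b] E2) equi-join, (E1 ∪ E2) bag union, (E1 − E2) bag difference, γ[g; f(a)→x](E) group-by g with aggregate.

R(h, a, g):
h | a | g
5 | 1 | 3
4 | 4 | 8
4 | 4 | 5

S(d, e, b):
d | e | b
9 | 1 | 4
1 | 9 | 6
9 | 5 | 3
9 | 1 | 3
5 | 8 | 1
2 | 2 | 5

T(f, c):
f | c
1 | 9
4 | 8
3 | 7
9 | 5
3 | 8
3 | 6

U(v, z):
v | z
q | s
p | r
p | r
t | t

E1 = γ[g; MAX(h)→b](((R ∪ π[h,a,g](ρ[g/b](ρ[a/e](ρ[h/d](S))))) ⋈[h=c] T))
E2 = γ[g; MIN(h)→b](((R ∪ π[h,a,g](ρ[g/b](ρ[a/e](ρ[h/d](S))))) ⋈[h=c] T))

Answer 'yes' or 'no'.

E1 row counts bottom-up:
  R → 3
  S → 6
  ρ[h/d](S) → 6
  ρ[a/e](ρ[h/d](S)) → 6
  ρ[g/b](ρ[a/e](ρ[h/d](S))) → 6
  π[h,a,g](ρ[g/b](ρ[a/e](ρ[h/d](S)))) → 6
  (R ∪ π[h,a,g](ρ[g/b](ρ[a/e](ρ[h/d](S))))) → 9
  T → 6
  ((R ∪ π[h,a,g](ρ[g/b](ρ[a/e](ρ[h/d](S))))) ⋈[h=c] T) → 5
  γ[g; MAX(h)→b](((R ∪ π[h,a,g](ρ[g/b](ρ[a/e](ρ[h/d](S))))) ⋈[h=c] T)) → 3
E2 row counts bottom-up:
  R → 3
  S → 6
  ρ[h/d](S) → 6
  ρ[a/e](ρ[h/d](S)) → 6
  ρ[g/b](ρ[a/e](ρ[h/d](S))) → 6
  π[h,a,g](ρ[g/b](ρ[a/e](ρ[h/d](S)))) → 6
  (R ∪ π[h,a,g](ρ[g/b](ρ[a/e](ρ[h/d](S))))) → 9
  T → 6
  ((R ∪ π[h,a,g](ρ[g/b](ρ[a/e](ρ[h/d](S))))) ⋈[h=c] T) → 5
  γ[g; MIN(h)→b](((R ∪ π[h,a,g](ρ[g/b](ρ[a/e](ρ[h/d](S))))) ⋈[h=c] T)) → 3

E1 result:
g | b
1 | 5
3 | 9
4 | 9
E2 result:
g | b
1 | 5
3 | 5
4 | 9
Witness: (3, 9) appears 1× in E1 but 0× in E2.

no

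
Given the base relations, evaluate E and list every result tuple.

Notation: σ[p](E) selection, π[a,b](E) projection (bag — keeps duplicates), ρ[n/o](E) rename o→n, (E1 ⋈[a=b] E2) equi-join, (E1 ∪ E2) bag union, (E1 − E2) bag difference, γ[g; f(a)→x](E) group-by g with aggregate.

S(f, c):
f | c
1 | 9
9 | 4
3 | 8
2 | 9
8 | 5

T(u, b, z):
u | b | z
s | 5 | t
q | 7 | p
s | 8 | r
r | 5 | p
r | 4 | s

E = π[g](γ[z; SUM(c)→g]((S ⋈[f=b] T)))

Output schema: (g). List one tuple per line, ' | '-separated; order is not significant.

Subexpression sizes:
  S → 5
  T → 5
  (S ⋈[f=b] T) → 1
  γ[z; SUM(c)→g]((S ⋈[f=b] T)) → 1
  π[g](γ[z; SUM(c)→g]((S ⋈[f=b] T))) → 1

== RESULT ==
g
5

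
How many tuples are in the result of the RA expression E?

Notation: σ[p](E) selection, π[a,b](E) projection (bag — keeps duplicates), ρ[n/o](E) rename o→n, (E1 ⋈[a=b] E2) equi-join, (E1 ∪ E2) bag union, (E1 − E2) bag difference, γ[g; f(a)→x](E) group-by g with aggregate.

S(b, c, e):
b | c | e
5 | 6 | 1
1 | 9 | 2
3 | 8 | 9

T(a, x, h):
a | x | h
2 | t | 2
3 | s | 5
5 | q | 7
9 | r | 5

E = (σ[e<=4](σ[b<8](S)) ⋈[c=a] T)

Per-node cardinality:
  S → 3
  σ[b<8](S) → 3
  σ[e<=4](σ[b<8](S)) → 2
  T → 4
  (σ[e<=4](σ[b<8](S)) ⋈[c=a] T) → 1

|E| = 1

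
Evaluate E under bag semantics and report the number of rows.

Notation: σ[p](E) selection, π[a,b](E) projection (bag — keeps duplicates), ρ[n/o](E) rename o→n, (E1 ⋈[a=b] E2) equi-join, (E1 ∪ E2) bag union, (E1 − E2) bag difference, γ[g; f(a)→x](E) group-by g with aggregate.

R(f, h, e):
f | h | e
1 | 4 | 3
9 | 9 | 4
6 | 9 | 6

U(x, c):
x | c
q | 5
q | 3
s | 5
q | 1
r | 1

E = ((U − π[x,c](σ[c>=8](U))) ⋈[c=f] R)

Stepwise |·|:
  U → 5
  U → 5
  σ[c>=8](U) → 0
  π[x,c](σ[c>=8](U)) → 0
  (U − π[x,c](σ[c>=8](U))) → 5
  R → 3
  ((U − π[x,c](σ[c>=8](U))) ⋈[c=f] R) → 2

|E| = 2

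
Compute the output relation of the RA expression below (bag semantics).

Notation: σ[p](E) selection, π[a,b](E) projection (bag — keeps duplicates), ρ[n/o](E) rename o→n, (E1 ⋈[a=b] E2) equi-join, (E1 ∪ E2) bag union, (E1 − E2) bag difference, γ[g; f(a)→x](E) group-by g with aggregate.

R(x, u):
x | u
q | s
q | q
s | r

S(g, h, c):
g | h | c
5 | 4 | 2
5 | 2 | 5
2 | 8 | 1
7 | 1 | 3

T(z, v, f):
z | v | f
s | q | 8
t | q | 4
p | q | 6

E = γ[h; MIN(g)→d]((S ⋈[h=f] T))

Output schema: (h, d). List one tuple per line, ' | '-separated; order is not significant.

Per-node cardinality:
  S → 4
  T → 3
  (S ⋈[h=f] T) → 2
  γ[h; MIN(g)→d]((S ⋈[h=f] T)) → 2

== RESULT ==
h | d
4 | 5
8 | 2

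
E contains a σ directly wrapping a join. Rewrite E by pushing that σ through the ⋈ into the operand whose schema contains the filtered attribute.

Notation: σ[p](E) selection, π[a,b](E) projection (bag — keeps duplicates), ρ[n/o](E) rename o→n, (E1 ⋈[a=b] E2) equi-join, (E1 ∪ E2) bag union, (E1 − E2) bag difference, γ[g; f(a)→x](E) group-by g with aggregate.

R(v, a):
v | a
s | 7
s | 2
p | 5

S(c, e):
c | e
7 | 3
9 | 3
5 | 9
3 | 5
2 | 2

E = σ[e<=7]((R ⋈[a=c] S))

σ filters on e, owned by the right side.
E' = (R ⋈[a=c] σ[e<=7](S))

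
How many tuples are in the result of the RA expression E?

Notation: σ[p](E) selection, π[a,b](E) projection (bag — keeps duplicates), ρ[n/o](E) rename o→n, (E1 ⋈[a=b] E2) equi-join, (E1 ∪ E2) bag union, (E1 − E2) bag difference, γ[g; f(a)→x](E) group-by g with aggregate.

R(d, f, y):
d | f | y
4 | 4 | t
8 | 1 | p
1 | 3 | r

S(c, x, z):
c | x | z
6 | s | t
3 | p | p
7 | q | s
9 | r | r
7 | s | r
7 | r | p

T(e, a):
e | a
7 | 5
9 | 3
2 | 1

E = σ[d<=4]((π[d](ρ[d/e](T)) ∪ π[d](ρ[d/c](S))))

Row counts bottom-up:
  T → 3
  ρ[d/e](T) → 3
  π[d](ρ[d/e](T)) → 3
  S → 6
  ρ[d/c](S) → 6
  π[d](ρ[d/c](S)) → 6
  (π[d](ρ[d/e](T)) ∪ π[d](ρ[d/c](S))) → 9
  σ[d<=4]((π[d](ρ[d/e](T)) ∪ π[d](ρ[d/c](S)))) → 2

|E| = 2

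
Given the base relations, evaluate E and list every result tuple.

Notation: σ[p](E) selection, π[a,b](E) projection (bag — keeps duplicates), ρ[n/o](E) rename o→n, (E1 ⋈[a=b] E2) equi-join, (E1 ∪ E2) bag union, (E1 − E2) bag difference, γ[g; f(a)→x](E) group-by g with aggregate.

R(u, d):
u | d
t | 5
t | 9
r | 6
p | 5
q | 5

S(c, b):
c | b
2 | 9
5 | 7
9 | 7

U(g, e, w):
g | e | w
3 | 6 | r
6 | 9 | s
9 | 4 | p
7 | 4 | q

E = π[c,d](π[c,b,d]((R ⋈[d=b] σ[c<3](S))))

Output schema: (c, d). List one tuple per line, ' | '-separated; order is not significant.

Stepwise |·|:
  R → 5
  S → 3
  σ[c<3](S) → 1
  (R ⋈[d=b] σ[c<3](S)) → 1
  π[c,b,d]((R ⋈[d=b] σ[c<3](S))) → 1
  π[c,d](π[c,b,d]((R ⋈[d=b] σ[c<3](S)))) → 1

== RESULT ==
c | d
2 | 9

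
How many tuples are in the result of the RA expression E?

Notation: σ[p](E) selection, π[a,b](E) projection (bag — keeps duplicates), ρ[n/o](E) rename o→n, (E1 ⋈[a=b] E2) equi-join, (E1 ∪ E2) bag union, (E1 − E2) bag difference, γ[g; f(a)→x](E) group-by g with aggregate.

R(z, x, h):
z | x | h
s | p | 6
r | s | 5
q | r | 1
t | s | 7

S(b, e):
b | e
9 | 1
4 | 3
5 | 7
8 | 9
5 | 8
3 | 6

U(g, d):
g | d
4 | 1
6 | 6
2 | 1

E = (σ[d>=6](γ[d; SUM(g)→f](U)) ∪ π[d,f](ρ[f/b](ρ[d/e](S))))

Subexpression sizes:
  U → 3
  γ[d; SUM(g)→f](U) → 2
  σ[d>=6](γ[d; SUM(g)→f](U)) → 1
  S → 6
  ρ[d/e](S) → 6
  ρ[f/b](ρ[d/e](S)) → 6
  π[d,f](ρ[f/b](ρ[d/e](S))) → 6
  (σ[d>=6](γ[d; SUM(g)→f](U)) ∪ π[d,f](ρ[f/b](ρ[d/e](S)))) → 7

|E| = 7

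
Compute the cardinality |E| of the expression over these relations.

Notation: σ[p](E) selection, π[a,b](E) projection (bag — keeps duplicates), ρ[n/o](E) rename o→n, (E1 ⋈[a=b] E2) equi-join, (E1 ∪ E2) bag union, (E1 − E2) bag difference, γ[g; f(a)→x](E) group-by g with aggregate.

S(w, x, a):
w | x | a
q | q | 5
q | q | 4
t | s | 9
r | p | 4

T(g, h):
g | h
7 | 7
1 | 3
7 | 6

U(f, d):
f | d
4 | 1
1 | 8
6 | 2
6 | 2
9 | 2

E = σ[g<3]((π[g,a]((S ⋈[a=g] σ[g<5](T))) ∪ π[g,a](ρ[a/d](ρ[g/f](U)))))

Stepwise |·|:
  S → 4
  T → 3
  σ[g<5](T) → 1
  (S ⋈[a=g] σ[g<5](T)) → 0
  π[g,a]((S ⋈[a=g] σ[g<5](T))) → 0
  U → 5
  ρ[g/f](U) → 5
  ρ[a/d](ρ[g/f](U)) → 5
  π[g,a](ρ[a/d](ρ[g/f](U))) → 5
  (π[g,a]((S ⋈[a=g] σ[g<5](T))) ∪ π[g,a](ρ[a/d](ρ[g/f](U)))) → 5
  σ[g<3]((π[g,a]((S ⋈[a=g] σ[g<5](T))) ∪ π[g,a](ρ[a/d](ρ[g/f](U))))) → 1

|E| = 1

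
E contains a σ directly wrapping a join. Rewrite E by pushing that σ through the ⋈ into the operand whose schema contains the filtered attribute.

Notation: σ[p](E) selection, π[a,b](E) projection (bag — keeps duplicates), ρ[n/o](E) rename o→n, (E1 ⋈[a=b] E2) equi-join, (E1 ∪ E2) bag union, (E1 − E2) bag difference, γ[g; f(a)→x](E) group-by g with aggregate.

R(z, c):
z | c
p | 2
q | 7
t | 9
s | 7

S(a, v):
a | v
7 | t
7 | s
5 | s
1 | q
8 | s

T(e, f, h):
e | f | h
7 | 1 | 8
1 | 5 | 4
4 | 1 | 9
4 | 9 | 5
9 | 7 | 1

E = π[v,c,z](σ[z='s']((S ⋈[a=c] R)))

σ filters on z, owned by the right side.
E' = π[v,c,z]((S ⋈[a=c] σ[z='s'](R)))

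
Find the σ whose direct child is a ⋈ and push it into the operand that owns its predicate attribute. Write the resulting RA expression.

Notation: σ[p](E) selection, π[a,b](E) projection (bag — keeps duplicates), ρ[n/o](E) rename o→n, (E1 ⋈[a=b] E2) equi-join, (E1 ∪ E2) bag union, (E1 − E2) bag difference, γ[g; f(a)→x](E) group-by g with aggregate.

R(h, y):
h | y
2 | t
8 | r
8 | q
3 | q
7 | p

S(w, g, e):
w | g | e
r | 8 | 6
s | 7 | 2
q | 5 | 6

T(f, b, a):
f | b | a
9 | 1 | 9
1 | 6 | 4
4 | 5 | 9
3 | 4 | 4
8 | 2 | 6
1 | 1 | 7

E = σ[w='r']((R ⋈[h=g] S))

σ filters on w, owned by the right side.
E' = (R ⋈[h=g] σ[w='r'](S))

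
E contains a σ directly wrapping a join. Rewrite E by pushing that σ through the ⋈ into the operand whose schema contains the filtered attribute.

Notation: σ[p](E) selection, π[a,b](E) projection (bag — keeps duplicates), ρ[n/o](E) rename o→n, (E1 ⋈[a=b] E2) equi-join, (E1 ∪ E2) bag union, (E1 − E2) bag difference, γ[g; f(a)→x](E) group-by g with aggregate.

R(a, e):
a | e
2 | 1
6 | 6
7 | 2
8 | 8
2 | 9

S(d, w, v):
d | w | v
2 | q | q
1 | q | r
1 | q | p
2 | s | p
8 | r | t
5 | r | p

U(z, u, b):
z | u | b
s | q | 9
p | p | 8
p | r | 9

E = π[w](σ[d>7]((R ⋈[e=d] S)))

σ filters on d, owned by the right side.
E' = π[w]((R ⋈[e=d] σ[d>7](S)))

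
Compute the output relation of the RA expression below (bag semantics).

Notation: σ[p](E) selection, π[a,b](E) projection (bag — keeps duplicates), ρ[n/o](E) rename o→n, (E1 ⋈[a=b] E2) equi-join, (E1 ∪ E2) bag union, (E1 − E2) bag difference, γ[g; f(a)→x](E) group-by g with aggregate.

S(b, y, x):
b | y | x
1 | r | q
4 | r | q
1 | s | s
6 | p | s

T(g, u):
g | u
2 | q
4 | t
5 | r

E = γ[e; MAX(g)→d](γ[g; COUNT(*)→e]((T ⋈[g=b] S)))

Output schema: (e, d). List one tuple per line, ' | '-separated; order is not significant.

Stepwise |·|:
  T → 3
  S → 4
  (T ⋈[g=b] S) → 1
  γ[g; COUNT(*)→e]((T ⋈[g=b] S)) → 1
  γ[e; MAX(g)→d](γ[g; COUNT(*)→e]((T ⋈[g=b] S))) → 1

== RESULT ==
e | d
1 | 4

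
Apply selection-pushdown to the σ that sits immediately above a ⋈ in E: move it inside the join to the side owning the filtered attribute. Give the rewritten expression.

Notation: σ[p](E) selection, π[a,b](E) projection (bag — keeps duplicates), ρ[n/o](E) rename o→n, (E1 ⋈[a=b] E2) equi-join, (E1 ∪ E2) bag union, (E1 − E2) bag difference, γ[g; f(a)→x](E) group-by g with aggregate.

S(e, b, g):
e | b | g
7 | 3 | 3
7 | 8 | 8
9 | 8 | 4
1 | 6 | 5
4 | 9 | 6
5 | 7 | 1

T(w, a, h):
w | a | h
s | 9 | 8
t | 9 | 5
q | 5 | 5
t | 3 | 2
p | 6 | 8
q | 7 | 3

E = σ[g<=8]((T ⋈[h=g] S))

σ filters on g, owned by the right side.
E' = (T ⋈[h=g] σ[g<=8](S))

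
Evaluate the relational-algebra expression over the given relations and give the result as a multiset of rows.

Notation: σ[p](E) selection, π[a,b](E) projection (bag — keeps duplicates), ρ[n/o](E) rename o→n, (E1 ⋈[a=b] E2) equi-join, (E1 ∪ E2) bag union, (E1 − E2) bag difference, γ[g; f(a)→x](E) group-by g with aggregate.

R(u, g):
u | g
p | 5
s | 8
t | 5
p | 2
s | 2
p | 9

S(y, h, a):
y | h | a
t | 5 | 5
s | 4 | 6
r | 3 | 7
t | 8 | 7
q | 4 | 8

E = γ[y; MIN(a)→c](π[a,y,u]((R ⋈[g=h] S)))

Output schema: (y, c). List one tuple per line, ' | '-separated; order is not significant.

Stepwise |·|:
  R → 6
  S → 5
  (R ⋈[g=h] S) → 3
  π[a,y,u]((R ⋈[g=h] S)) → 3
  γ[y; MIN(a)→c](π[a,y,u]((R ⋈[g=h] S))) → 1

== RESULT ==
y | c
t | 5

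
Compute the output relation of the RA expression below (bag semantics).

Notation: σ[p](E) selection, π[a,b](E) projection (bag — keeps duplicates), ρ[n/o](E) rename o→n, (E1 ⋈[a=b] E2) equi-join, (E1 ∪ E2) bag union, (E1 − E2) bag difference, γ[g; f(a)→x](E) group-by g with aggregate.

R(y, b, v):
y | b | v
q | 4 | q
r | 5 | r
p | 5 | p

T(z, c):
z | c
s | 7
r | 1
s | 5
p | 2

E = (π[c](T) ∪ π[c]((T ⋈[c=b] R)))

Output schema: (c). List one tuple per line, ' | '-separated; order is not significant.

Stepwise |·|:
  T → 4
  π[c](T) → 4
  T → 4
  R → 3
  (T ⋈[c=b] R) → 2
  π[c]((T ⋈[c=b] R)) → 2
  (π[c](T) ∪ π[c]((T ⋈[c=b] R))) → 6

== RESULT ==
c
1
2
5
5
5
7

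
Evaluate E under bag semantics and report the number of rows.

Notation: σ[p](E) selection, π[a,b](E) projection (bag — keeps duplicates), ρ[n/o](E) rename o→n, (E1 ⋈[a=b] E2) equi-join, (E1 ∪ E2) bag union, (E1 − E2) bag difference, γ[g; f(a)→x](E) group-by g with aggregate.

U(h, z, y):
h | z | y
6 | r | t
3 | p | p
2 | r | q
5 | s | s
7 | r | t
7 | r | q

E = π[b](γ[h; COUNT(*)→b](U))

Row counts bottom-up:
  U → 6
  γ[h; COUNT(*)→b](U) → 5
  π[b](γ[h; COUNT(*)→b](U)) → 5

|E| = 5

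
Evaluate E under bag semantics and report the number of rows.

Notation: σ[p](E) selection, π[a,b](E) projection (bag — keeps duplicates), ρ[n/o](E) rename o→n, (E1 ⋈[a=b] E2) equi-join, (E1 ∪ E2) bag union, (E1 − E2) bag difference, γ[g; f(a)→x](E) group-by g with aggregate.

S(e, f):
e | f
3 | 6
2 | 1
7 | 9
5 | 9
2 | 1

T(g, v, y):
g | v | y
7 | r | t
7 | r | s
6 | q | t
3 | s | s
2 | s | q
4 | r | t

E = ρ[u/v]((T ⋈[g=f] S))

Stepwise |·|:
  T → 6
  S → 5
  (T ⋈[g=f] S) → 1
  ρ[u/v]((T ⋈[g=f] S)) → 1

|E| = 1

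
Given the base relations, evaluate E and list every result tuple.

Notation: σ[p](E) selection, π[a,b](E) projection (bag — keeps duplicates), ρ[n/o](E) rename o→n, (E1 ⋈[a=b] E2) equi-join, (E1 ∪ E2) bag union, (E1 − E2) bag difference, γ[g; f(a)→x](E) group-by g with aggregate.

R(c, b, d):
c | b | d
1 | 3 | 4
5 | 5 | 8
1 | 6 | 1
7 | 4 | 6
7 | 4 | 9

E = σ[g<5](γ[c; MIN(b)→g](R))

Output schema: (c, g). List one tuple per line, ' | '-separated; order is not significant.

Row counts bottom-up:
  R → 5
  γ[c; MIN(b)→g](R) → 3
  σ[g<5](γ[c; MIN(b)→g](R)) → 2

== RESULT ==
c | g
1 | 3
7 | 4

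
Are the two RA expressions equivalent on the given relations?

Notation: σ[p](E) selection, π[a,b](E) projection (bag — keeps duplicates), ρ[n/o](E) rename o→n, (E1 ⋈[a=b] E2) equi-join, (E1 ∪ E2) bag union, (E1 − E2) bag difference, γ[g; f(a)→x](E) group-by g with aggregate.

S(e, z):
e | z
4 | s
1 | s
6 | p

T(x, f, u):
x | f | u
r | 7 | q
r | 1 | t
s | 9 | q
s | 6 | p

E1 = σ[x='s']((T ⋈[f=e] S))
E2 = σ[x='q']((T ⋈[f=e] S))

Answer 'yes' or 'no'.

E1 stepwise |·|:
  T → 4
  S → 3
  (T ⋈[f=e] S) → 2
  σ[x='s']((T ⋈[f=e] S)) → 1
E2 stepwise |·|:
  T → 4
  S → 3
  (T ⋈[f=e] S) → 2
  σ[x='q']((T ⋈[f=e] S)) → 0

E1 result:
x | f | u | e | z
s | 6 | p | 6 | p
E2 result:
x | f | u | e | z
(0 rows)
Witness: ('s', 6, 'p', 6, 'p') appears 1× in E1 but 0× in E2.

no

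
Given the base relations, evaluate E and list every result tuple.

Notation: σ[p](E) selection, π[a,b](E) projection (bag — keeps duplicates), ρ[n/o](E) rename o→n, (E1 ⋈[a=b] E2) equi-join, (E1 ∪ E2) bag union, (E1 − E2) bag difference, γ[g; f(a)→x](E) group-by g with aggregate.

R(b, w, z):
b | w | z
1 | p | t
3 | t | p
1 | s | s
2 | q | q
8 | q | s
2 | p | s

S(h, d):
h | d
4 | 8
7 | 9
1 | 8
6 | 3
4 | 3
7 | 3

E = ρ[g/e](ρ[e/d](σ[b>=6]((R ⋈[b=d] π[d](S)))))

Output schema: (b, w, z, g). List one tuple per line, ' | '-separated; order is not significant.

Subexpression sizes:
  R → 6
  S → 6
  π[d](S) → 6
  (R ⋈[b=d] π[d](S)) → 5
  σ[b>=6]((R ⋈[b=d] π[d](S))) → 2
  ρ[e/d](σ[b>=6]((R ⋈[b=d] π[d](S)))) → 2
  ρ[g/e](ρ[e/d](σ[b>=6]((R ⋈[b=d] π[d](S))))) → 2

== RESULT ==
b | w | z | g
8 | q | s | 8
8 | q | s | 8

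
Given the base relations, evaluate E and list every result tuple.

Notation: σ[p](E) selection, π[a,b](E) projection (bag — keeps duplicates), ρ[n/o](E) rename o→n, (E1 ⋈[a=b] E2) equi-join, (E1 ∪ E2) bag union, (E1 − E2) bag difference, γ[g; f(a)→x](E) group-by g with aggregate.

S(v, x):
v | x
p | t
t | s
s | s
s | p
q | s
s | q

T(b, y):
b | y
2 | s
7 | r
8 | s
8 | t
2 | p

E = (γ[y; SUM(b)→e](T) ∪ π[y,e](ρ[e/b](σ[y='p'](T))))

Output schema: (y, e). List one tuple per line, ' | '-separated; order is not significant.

Stepwise |·|:
  T → 5
  γ[y; SUM(b)→e](T) → 4
  T → 5
  σ[y='p'](T) → 1
  ρ[e/b](σ[y='p'](T)) → 1
  π[y,e](ρ[e/b](σ[y='p'](T))) → 1
  (γ[y; SUM(b)→e](T) ∪ π[y,e](ρ[e/b](σ[y='p'](T)))) → 5

== RESULT ==
y | e
p | 2
p | 2
r | 7
s | 10
t | 8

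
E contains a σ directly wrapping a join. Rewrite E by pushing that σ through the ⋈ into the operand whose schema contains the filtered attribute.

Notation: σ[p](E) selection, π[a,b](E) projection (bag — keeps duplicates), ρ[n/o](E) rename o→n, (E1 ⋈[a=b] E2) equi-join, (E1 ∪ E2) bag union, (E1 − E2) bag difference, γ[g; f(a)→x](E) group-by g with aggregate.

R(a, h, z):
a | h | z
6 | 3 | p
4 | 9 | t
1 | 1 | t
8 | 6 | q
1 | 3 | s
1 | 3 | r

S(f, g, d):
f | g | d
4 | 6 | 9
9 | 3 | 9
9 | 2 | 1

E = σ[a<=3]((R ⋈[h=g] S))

σ filters on a, owned by the left side.
E' = (σ[a<=3](R) ⋈[h=g] S)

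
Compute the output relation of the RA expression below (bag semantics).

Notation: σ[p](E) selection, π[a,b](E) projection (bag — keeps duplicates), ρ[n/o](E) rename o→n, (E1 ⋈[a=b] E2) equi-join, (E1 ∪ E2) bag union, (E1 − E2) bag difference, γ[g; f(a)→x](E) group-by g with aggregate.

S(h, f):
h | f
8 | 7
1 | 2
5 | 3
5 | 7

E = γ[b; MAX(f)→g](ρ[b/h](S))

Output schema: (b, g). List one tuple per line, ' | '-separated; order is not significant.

Stepwise |·|:
  S → 4
  ρ[b/h](S) → 4
  γ[b; MAX(f)→g](ρ[b/h](S)) → 3

== RESULT ==
b | g
1 | 2
5 | 7
8 | 7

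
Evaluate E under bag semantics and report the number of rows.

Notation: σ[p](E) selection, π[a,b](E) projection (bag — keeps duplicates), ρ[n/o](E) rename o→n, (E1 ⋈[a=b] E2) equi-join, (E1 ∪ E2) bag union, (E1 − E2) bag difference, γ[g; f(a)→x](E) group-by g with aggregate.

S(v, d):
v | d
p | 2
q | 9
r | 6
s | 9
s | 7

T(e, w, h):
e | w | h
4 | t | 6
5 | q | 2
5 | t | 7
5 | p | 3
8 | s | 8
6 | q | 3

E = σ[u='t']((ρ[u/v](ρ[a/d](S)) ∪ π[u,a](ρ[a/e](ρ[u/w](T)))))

Per-node cardinality:
  S → 5
  ρ[a/d](S) → 5
  ρ[u/v](ρ[a/d](S)) → 5
  T → 6
  ρ[u/w](T) → 6
  ρ[a/e](ρ[u/w](T)) → 6
  π[u,a](ρ[a/e](ρ[u/w](T))) → 6
  (ρ[u/v](ρ[a/d](S)) ∪ π[u,a](ρ[a/e](ρ[u/w](T)))) → 11
  σ[u='t']((ρ[u/v](ρ[a/d](S)) ∪ π[u,a](ρ[a/e](ρ[u/w](T))))) → 2

|E| = 2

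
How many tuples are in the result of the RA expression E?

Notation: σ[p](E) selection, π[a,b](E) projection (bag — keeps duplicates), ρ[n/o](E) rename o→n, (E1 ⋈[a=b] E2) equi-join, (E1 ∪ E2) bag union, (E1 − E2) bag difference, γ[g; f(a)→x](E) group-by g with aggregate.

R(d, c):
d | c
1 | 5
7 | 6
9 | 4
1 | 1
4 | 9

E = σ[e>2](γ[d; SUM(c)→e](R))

Per-node cardinality:
  R → 5
  γ[d; SUM(c)→e](R) → 4
  σ[e>2](γ[d; SUM(c)→e](R)) → 4

|E| = 4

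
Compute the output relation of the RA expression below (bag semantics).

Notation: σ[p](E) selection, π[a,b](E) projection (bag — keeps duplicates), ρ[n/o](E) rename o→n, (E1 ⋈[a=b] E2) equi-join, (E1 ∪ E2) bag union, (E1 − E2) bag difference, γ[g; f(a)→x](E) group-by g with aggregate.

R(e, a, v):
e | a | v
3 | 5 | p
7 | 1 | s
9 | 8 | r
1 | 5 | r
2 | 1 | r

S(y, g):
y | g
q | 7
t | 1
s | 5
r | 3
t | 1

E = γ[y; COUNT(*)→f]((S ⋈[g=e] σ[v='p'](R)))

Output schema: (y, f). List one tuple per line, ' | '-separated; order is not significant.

Row counts bottom-up:
  S → 5
  R → 5
  σ[v='p'](R) → 1
  (S ⋈[g=e] σ[v='p'](R)) → 1
  γ[y; COUNT(*)→f]((S ⋈[g=e] σ[v='p'](R))) → 1

== RESULT ==
y | f
r | 1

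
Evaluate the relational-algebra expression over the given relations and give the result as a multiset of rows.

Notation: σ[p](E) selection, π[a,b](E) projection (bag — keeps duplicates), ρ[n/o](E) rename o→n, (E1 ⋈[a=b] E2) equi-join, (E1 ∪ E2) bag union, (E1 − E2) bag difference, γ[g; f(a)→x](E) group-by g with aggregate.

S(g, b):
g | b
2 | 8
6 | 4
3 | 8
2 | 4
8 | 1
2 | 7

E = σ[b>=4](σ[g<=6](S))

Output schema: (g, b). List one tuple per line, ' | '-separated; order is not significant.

Per-node cardinality:
  S → 6
  σ[g<=6](S) → 5
  σ[b>=4](σ[g<=6](S)) → 5

== RESULT ==
g | b
2 | 4
2 | 7
2 | 8
3 | 8
6 | 4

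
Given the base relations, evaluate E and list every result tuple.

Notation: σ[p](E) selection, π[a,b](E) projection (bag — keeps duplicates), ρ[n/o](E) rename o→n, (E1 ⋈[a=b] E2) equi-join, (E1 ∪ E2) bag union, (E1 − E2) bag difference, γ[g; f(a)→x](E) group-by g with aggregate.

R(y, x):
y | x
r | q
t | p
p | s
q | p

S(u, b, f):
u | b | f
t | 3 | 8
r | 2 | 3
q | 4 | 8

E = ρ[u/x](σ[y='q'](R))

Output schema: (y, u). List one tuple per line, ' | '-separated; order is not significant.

Stepwise |·|:
  R → 4
  σ[y='q'](R) → 1
  ρ[u/x](σ[y='q'](R)) → 1

== RESULT ==
y | u
q | p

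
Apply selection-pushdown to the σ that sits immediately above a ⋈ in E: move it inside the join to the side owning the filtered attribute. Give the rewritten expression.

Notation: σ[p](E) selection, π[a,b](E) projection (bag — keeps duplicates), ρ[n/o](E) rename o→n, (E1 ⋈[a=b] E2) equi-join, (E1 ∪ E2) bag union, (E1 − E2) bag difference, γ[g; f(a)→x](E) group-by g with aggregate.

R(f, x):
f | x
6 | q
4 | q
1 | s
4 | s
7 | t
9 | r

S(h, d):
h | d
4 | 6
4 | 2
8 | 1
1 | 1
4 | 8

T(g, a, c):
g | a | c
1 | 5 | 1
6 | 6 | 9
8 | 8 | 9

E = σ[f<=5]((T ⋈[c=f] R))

σ filters on f, owned by the right side.
E' = (T ⋈[c=f] σ[f<=5](R))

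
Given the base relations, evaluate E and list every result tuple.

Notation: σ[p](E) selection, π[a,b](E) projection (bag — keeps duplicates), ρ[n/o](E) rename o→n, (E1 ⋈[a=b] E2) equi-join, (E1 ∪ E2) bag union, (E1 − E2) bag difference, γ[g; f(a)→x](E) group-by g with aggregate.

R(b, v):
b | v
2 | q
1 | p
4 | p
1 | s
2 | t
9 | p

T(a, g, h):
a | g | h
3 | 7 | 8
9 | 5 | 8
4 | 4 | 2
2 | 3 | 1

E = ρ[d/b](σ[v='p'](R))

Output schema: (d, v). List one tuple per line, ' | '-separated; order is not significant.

Row counts bottom-up:
  R → 6
  σ[v='p'](R) → 3
  ρ[d/b](σ[v='p'](R)) → 3

== RESULT ==
d | v
1 | p
4 | p
9 | p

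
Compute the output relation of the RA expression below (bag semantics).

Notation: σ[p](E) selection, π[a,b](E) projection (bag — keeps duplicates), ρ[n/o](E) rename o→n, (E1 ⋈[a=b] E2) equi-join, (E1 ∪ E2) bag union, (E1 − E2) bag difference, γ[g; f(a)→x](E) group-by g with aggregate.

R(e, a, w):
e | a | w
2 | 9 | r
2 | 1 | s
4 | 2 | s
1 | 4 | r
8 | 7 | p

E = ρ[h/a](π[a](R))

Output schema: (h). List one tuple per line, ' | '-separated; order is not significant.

Row counts bottom-up:
  R → 5
  π[a](R) → 5
  ρ[h/a](π[a](R)) → 5

== RESULT ==
h
1
2
4
7
9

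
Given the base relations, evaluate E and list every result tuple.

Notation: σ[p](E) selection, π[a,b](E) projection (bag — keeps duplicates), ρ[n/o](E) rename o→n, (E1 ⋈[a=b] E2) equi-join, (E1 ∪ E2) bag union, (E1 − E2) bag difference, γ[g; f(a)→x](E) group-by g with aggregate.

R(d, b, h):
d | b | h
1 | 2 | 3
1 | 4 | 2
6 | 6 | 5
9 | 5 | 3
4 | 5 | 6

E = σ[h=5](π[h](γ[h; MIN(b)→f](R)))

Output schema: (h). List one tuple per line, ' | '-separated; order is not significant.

Stepwise |·|:
  R → 5
  γ[h; MIN(b)→f](R) → 4
  π[h](γ[h; MIN(b)→f](R)) → 4
  σ[h=5](π[h](γ[h; MIN(b)→f](R))) → 1

== RESULT ==
h
5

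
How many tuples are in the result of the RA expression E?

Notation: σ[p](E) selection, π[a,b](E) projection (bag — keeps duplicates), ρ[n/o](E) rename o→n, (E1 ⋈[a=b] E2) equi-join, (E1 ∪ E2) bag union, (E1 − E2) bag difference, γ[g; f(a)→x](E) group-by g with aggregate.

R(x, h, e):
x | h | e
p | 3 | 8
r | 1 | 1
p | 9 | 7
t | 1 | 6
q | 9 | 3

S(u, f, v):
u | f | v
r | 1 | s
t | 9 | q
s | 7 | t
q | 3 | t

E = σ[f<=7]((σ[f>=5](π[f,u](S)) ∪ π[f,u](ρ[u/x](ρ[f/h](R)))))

Row counts bottom-up:
  S → 4
  π[f,u](S) → 4
  σ[f>=5](π[f,u](S)) → 2
  R → 5
  ρ[f/h](R) → 5
  ρ[u/x](ρ[f/h](R)) → 5
  π[f,u](ρ[u/x](ρ[f/h](R))) → 5
  (σ[f>=5](π[f,u](S)) ∪ π[f,u](ρ[u/x](ρ[f/h](R)))) → 7
  σ[f<=7]((σ[f>=5](π[f,u](S)) ∪ π[f,u](ρ[u/x](ρ[f/h](R))))) → 4

|E| = 4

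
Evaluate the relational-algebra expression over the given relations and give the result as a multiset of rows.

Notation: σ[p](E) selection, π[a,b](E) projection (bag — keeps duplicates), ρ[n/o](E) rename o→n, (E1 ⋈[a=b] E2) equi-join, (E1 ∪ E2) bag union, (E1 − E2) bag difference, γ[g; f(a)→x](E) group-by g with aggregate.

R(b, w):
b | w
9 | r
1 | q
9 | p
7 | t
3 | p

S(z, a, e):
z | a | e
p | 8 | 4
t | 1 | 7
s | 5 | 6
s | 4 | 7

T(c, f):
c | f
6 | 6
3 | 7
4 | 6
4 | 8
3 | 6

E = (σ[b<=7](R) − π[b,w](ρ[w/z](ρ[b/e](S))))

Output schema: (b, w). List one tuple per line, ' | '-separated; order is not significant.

Subexpression sizes:
  R → 5
  σ[b<=7](R) → 3
  S → 4
  ρ[b/e](S) → 4
  ρ[w/z](ρ[b/e](S)) → 4
  π[b,w](ρ[w/z](ρ[b/e](S))) → 4
  (σ[b<=7](R) − π[b,w](ρ[w/z](ρ[b/e](S)))) → 2

== RESULT ==
b | w
1 | q
3 | p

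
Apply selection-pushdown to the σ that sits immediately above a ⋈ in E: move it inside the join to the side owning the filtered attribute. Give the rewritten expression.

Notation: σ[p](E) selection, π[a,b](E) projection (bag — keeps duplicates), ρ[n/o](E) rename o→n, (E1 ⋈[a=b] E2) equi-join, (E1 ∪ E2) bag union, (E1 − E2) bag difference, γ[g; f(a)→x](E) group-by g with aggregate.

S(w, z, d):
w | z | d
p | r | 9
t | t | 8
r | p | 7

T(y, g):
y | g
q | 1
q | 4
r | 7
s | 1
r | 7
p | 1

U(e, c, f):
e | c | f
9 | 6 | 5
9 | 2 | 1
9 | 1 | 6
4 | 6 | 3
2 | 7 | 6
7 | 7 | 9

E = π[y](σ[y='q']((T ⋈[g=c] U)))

σ filters on y, owned by the left side.
E' = π[y]((σ[y='q'](T) ⋈[g=c] U))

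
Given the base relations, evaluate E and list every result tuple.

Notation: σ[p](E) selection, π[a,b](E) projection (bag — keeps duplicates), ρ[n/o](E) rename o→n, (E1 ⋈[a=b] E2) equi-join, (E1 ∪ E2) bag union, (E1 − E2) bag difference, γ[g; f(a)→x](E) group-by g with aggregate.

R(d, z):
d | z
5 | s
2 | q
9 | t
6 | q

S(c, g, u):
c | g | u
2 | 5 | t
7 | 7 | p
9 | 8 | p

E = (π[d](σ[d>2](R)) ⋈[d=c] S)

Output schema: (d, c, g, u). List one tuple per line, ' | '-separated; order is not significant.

Stepwise |·|:
  R → 4
  σ[d>2](R) → 3
  π[d](σ[d>2](R)) → 3
  S → 3
  (π[d](σ[d>2](R)) ⋈[d=c] S) → 1

== RESULT ==
d | c | g | u
9 | 9 | 8 | p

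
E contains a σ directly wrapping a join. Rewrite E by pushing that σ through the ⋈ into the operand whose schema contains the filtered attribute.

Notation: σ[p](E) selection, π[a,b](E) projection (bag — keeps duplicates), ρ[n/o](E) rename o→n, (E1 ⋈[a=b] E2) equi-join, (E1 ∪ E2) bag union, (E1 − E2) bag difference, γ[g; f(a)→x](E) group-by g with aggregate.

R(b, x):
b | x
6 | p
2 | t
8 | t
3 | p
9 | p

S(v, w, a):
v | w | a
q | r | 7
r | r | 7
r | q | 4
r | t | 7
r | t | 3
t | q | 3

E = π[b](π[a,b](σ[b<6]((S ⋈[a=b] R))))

σ filters on b, owned by the right side.
E' = π[b](π[a,b]((S ⋈[a=b] σ[b<6](R))))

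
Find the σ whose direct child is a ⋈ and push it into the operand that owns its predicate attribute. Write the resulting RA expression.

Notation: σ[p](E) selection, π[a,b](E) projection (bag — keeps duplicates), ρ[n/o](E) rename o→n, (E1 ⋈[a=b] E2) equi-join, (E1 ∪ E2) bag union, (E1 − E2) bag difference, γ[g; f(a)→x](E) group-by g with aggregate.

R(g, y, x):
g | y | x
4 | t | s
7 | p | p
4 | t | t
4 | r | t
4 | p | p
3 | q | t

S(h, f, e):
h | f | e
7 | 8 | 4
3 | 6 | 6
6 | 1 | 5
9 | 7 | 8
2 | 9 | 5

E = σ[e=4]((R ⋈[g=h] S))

σ filters on e, owned by the right side.
E' = (R ⋈[g=h] σ[e=4](S))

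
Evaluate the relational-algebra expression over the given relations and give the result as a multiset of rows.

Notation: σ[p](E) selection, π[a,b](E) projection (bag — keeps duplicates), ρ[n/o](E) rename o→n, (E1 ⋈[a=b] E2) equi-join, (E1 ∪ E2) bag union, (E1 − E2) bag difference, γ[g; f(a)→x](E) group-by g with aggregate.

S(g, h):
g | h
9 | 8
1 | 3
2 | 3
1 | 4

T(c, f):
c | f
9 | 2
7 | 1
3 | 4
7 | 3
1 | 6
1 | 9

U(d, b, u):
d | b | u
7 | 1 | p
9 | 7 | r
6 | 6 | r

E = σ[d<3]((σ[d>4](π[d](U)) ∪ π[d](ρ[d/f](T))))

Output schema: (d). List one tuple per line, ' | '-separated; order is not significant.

Per-node cardinality:
  U → 3
  π[d](U) → 3
  σ[d>4](π[d](U)) → 3
  T → 6
  ρ[d/f](T) → 6
  π[d](ρ[d/f](T)) → 6
  (σ[d>4](π[d](U)) ∪ π[d](ρ[d/f](T))) → 9
  σ[d<3]((σ[d>4](π[d](U)) ∪ π[d](ρ[d/f](T)))) → 2

== RESULT ==
d
1
2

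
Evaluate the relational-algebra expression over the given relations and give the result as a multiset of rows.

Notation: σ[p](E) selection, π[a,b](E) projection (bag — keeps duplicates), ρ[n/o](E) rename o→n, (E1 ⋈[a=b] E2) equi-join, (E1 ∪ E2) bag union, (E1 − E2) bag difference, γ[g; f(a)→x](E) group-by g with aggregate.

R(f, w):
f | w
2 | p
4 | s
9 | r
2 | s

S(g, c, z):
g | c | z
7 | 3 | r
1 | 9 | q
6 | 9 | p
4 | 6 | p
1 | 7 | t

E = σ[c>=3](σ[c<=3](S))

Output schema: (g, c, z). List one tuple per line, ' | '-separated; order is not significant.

Subexpression sizes:
  S → 5
  σ[c<=3](S) → 1
  σ[c>=3](σ[c<=3](S)) → 1

== RESULT ==
g | c | z
7 | 3 | r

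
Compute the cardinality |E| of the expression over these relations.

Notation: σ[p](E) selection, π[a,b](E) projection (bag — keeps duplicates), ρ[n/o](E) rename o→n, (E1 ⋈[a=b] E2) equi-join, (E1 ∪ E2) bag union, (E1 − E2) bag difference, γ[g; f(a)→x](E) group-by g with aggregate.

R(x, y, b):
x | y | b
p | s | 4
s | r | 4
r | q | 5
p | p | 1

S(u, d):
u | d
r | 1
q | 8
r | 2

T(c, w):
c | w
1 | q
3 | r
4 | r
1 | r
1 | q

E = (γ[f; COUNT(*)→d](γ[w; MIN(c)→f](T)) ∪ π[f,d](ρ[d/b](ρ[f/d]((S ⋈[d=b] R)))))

Subexpression sizes:
  T → 5
  γ[w; MIN(c)→f](T) → 2
  γ[f; COUNT(*)→d](γ[w; MIN(c)→f](T)) → 1
  S → 3
  R → 4
  (S ⋈[d=b] R) → 1
  ρ[f/d]((S ⋈[d=b] R)) → 1
  ρ[d/b](ρ[f/d]((S ⋈[d=b] R))) → 1
  π[f,d](ρ[d/b](ρ[f/d]((S ⋈[d=b] R)))) → 1
  (γ[f; COUNT(*)→d](γ[w; MIN(c)→f](T)) ∪ π[f,d](ρ[d/b](ρ[f/d]((S ⋈[d=b] R))))) → 2

|E| = 2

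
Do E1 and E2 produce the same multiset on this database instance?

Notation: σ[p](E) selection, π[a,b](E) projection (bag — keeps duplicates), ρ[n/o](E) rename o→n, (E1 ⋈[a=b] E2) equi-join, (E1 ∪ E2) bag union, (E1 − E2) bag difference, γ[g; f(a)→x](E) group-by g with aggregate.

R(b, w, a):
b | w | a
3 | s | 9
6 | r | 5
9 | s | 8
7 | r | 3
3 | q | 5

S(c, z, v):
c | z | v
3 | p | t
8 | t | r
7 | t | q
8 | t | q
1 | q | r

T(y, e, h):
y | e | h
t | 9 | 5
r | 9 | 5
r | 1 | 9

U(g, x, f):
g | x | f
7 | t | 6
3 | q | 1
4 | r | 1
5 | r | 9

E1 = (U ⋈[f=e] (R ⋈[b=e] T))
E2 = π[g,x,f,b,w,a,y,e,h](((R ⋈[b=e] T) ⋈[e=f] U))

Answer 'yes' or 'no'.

E1 row counts bottom-up:
  U → 4
  R → 5
  T → 3
  (R ⋈[b=e] T) → 2
  (U ⋈[f=e] (R ⋈[b=e] T)) → 2
E2 row counts bottom-up:
  R → 5
  T → 3
  (R ⋈[b=e] T) → 2
  U → 4
  ((R ⋈[b=e] T) ⋈[e=f] U) → 2
  π[g,x,f,b,w,a,y,e,h](((R ⋈[b=e] T) ⋈[e=f] U)) → 2

E1 and E2 produce the same multiset:
g | x | f | b | w | a | y | e | h
5 | r | 9 | 9 | s | 8 | r | 9 | 5
5 | r | 9 | 9 | s | 8 | t | 9 | 5

yes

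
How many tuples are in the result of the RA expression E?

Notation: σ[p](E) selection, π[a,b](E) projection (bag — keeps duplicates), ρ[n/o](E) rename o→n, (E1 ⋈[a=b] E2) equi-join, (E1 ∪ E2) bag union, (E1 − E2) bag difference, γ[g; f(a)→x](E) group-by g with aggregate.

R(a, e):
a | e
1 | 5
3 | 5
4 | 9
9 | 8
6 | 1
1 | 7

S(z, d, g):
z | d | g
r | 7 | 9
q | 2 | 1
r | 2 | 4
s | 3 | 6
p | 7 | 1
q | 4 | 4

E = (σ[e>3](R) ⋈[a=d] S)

Row counts bottom-up:
  R → 6
  σ[e>3](R) → 5
  S → 6
  (σ[e>3](R) ⋈[a=d] S) → 2

|E| = 2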